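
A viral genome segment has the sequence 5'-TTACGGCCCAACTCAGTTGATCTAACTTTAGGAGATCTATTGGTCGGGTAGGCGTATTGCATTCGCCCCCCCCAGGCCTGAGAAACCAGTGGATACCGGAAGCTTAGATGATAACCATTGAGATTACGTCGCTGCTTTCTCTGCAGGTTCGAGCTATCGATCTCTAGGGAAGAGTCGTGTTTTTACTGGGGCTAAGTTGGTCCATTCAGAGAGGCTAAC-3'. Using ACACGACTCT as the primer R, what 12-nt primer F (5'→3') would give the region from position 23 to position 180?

5'-TAACTTTAGGAG-3'

The reverse primer's reverse complement AGAGTCGTGT matches the template at positions 171–180; the product starts at position 23.
The forward primer is identical to the top strand over positions 23–34: TAACTTTAGGAG.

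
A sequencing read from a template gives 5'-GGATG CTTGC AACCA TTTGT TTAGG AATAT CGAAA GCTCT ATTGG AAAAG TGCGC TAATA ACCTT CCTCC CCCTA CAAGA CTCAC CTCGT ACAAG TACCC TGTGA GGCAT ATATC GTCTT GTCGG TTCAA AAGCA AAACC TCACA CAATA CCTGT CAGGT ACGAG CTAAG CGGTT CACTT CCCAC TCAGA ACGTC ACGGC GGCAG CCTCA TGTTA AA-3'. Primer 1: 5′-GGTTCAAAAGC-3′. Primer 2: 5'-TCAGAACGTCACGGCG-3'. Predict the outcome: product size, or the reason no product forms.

No product — both primers anneal to the same strand and extend in the same direction.

Primer 1 (GGTTCAAAAGC) matches the top strand at positions 124–134 (3' end points downstream).
Primer 2 (TCAGAACGTCACGGCG) also matches the top strand directly, at positions 186–201 — its reverse complement CGCCGTGACGTTCTGA is not present.
Both primers anneal to the bottom strand with 3' ends pointing the same way, so neither can prime synthesis back toward the other.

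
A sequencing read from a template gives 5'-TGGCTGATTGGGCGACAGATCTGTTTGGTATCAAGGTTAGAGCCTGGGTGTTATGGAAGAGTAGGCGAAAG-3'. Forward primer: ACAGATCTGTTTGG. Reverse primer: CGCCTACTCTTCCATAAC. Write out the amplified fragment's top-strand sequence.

5'-ACAGATCTGTTTGGTATCAAGGTTAGAGCCTGGGTGTTATGGAAGAGTAGGCG-3'

The forward primer matches the template at positions 15–28.
The reverse primer's reverse complement is GTTATGGAAGAGTAGGCG, which matches the template at positions 50–67.
The product is the template from position 15 through 67 (53 bp).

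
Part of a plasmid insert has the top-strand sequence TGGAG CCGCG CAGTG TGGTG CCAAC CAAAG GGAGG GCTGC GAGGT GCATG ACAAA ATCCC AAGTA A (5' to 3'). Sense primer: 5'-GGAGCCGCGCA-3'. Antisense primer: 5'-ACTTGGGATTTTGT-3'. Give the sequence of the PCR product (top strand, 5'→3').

5'-GGAGCCGCGCAGTGTGGTGCCAACCAAAGGGAGGGCTGCGAGGTGCATGACAAAATCCCAAGT-3'

Forward primer GGAGCCGCGCA is found on the top strand at positions 2–12.
Reverse complement of the reverse primer: ACAAAATCCCAAGT. This occurs on the top strand at positions 51–64.
The product is the template from position 2 through 64 (63 bp).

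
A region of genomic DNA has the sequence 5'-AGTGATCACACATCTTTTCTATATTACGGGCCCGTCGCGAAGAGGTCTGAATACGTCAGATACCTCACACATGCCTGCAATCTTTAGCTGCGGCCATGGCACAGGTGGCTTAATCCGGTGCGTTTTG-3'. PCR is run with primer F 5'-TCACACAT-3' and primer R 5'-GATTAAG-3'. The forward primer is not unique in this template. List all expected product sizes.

The forward primer TCACACAT matches the top strand at positions 6–13, 65–72.
The reverse primer's reverse complement is CTTAATC, matching at positions 109–115.
Each forward site pairs with the reverse site to give a product ending at position 115: sizes 110, 51 bp.

110 bp, 51 bp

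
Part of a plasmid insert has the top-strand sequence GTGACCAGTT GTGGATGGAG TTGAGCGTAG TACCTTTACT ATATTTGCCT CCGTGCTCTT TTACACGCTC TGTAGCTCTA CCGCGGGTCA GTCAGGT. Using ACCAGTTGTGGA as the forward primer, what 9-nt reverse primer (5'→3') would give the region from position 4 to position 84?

The product's 3' end on the top strand is position 84.
The reverse primer anneals to the top strand over positions 76–84, i.e. to CTCTACCGC.
Its sequence written 5'→3' is the reverse complement: GCGGTAGAG.

5'-GCGGTAGAG-3'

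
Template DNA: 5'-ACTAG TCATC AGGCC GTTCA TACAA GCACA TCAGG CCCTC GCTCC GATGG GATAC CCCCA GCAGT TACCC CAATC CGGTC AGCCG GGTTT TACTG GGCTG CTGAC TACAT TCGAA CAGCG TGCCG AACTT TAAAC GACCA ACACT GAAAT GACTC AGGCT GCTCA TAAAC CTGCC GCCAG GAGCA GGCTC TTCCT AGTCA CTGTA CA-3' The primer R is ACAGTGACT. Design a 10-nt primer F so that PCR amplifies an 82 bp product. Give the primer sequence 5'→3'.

5'-CCGAACTTTA-3'

The reverse primer's reverse complement AGTCACTGT matches the template at positions 196–204, so the product ends at position 204.
An 82 bp product then starts at position 204 − 82 + 1 = 123.
The forward primer is identical to the top strand there: CCGAACTTTA.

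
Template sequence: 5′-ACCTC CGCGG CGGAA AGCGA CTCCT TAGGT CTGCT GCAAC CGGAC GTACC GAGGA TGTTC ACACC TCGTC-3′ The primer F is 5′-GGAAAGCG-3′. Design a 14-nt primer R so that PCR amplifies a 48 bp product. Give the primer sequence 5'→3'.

The forward primer binds at positions 12–19, so a 48 bp product ends at position 12 + 48 − 1 = 59.
The reverse primer anneals to the top strand over positions 46–59, i.e. to GTACCGAGGATGTT.
Its sequence written 5'→3' is the reverse complement: AACATCCTCGGTAC.

5'-AACATCCTCGGTAC-3'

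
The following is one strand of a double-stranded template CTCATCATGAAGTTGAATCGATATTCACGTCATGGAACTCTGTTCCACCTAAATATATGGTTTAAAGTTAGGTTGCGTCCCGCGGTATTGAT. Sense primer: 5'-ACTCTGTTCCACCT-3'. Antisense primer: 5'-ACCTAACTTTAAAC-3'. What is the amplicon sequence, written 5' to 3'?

Forward primer ACTCTGTTCCACCT is found on the top strand at positions 37–50.
Taking the reverse complement of ACCTAACTTTAAAC gives GTTTAAAGTTAGGT, found at positions 60–73 on the template; the primer anneals here to the top strand with its 3' end pointing upstream.
The product is the template from position 37 through 73 (37 bp).

5'-ACTCTGTTCCACCTAAATATATGGTTTAAAGTTAGGT-3'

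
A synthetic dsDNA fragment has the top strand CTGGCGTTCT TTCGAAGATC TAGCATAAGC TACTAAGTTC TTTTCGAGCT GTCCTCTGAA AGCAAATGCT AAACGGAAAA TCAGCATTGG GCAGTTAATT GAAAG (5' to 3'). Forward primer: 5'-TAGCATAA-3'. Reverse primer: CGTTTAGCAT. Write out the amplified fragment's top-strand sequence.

5'-TAGCATAAGCTACTAAGTTCTTTTCGAGCTGTCCTCTGAAAGCAAATGCTAAACG-3'

The forward primer matches the template at positions 21–28.
Taking the reverse complement of CGTTTAGCAT gives ATGCTAAACG, found at positions 66–75 on the template; the primer anneals here to the top strand with its 3' end pointing upstream.
The product is the template from position 21 through 75 (55 bp).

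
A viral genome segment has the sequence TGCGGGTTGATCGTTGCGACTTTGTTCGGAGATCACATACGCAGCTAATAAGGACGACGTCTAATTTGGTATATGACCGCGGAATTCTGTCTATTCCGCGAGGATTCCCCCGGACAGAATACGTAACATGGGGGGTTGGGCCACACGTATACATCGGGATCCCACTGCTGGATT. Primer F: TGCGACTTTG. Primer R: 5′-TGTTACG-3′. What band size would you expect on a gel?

The forward primer matches the template at positions 15–24.
The reverse primer's reverse complement is CGTAACA, which matches the template at positions 122–128.
The product runs from position 15 to position 128, so its length is 128 − 15 + 1 = 114 bp.

114 bp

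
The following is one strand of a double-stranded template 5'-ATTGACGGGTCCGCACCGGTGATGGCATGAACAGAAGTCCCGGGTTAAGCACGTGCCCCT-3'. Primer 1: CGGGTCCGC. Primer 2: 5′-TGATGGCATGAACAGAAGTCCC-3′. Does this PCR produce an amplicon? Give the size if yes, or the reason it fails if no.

Primer 1 (CGGGTCCGC) matches the top strand at positions 6–14 (3' end points downstream).
Primer 2 (TGATGGCATGAACAGAAGTCCC) also matches the top strand directly, at positions 20–41 — its reverse complement GGGACTTCTGTTCATGCCATCA is not present.
Both primers anneal to the bottom strand with 3' ends pointing the same way, so neither can prime synthesis back toward the other.

No product — both primers anneal to the same strand and extend in the same direction.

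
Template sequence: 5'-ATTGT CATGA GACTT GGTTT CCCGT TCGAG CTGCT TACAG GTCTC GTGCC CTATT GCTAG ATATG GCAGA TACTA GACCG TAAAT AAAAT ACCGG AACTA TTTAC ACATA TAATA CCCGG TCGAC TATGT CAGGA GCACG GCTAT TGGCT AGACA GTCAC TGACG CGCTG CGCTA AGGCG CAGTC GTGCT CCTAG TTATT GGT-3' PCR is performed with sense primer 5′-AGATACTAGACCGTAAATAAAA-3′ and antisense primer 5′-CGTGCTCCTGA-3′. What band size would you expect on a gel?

73 bp

Forward primer AGATACTAGACCGTAAATAAAA is found on the top strand at positions 68–89.
Taking the reverse complement of CGTGCTCCTGA gives TCAGGAGCACG, found at positions 130–140 on the template; the primer anneals here to the top strand with its 3' end pointing upstream.
The product runs from position 68 to position 140, so its length is 140 − 68 + 1 = 73 bp.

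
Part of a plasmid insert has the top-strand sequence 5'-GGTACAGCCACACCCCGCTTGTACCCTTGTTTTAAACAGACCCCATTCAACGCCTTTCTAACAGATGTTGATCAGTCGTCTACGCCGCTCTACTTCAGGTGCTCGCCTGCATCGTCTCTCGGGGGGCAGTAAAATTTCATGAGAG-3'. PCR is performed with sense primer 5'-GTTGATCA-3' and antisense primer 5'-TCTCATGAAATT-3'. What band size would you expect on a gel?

Forward primer GTTGATCA is found on the top strand at positions 67–74.
The reverse primer's reverse complement is AATTTCATGAGA, which matches the template at positions 133–144.
The product runs from position 67 to position 144, so its length is 144 − 67 + 1 = 78 bp.

78 bp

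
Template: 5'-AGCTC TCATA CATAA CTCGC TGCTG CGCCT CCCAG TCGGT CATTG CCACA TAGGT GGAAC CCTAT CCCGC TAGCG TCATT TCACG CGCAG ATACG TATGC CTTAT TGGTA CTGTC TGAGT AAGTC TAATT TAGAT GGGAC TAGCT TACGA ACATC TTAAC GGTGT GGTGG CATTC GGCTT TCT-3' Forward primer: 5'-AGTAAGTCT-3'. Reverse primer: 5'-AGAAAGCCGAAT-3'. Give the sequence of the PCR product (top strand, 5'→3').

5'-AGTAAGTCTAATTTAGATGGGACTAGCTTACGAACATCTTAACGGTGTGGTGGCATTCGGCTTTCT-3'

Forward primer AGTAAGTCT is found on the top strand at positions 118–126.
Taking the reverse complement of AGAAAGCCGAAT gives ATTCGGCTTTCT, found at positions 172–183 on the template; the primer anneals here to the top strand with its 3' end pointing upstream.
The product is the template from position 118 through 183 (66 bp).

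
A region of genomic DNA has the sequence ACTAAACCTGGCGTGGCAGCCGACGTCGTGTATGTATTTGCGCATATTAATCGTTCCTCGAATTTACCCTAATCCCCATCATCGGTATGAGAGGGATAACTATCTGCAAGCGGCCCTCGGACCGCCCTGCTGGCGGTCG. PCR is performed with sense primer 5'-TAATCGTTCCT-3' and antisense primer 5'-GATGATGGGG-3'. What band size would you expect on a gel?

36 bp

Scanning the template, TAATCGTTCCT occurs at positions 48–58; this primer anneals to the bottom strand there with its 3' end pointing downstream.
The reverse primer's reverse complement is CCCCATCATC, which matches the template at positions 74–83.
Amplicon spans positions 48–83: 36 bp.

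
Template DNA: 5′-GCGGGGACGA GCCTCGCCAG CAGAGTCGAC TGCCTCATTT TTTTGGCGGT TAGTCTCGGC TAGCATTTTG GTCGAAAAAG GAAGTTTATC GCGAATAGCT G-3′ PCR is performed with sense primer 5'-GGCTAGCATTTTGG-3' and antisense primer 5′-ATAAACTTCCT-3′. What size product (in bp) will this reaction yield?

32 bp

Scanning the template, GGCTAGCATTTTGG occurs at positions 58–71; this primer anneals to the bottom strand there with its 3' end pointing downstream.
Reverse complement of the reverse primer: AGGAAGTTTAT. This occurs on the top strand at positions 79–89.
The product runs from position 58 to position 89, so its length is 89 − 58 + 1 = 32 bp.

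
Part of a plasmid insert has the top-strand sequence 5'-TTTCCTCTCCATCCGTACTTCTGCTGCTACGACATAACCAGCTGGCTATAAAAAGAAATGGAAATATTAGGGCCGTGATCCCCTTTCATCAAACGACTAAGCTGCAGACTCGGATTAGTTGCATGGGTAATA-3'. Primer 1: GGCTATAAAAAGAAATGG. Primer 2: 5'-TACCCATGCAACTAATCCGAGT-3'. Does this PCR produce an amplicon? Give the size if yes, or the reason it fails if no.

Yes — an 86 bp product.

Primer 1 (GGCTATAAAAAGAAATGG) matches the top strand at positions 44–61; it acts as a forward primer.
Primer 2's reverse complement is ACTCGGATTAGTTGCATGGGTA, matching the top strand at positions 108–129; it acts as a reverse primer.
The 3' ends face each other across positions 44–129, giving an 86 bp product.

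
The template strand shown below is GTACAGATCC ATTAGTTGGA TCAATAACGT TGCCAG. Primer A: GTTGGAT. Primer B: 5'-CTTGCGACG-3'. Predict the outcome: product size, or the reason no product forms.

No product — primer B has no binding site in the template.

Primer B (CTTGCGACG) does not match the top strand, and its reverse complement CGTCGCAAG does not match either.
With no annealing site for primer B, no amplification occurs.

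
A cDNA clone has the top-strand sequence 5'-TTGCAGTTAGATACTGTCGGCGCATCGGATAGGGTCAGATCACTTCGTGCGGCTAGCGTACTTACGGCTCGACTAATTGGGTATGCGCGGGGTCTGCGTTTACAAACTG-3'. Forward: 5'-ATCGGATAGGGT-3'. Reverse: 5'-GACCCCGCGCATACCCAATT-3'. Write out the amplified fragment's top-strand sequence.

5'-ATCGGATAGGGTCAGATCACTTCGTGCGGCTAGCGTACTTACGGCTCGACTAATTGGGTATGCGCGGGGTC-3'

The forward primer matches the template at positions 24–35.
The reverse primer's reverse complement is AATTGGGTATGCGCGGGGTC, which matches the template at positions 75–94.
The product is the template from position 24 through 94 (71 bp).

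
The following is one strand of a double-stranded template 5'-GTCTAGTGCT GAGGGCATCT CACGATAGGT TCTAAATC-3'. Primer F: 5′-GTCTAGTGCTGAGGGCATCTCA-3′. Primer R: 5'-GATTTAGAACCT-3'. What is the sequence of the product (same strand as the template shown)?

Forward primer GTCTAGTGCTGAGGGCATCTCA is found on the top strand at positions 1–22.
Taking the reverse complement of GATTTAGAACCT gives AGGTTCTAAATC, found at positions 27–38 on the template; the primer anneals here to the top strand with its 3' end pointing upstream.
The product is the template from position 1 through 38 (38 bp).

5'-GTCTAGTGCTGAGGGCATCTCACGATAGGTTCTAAATC-3'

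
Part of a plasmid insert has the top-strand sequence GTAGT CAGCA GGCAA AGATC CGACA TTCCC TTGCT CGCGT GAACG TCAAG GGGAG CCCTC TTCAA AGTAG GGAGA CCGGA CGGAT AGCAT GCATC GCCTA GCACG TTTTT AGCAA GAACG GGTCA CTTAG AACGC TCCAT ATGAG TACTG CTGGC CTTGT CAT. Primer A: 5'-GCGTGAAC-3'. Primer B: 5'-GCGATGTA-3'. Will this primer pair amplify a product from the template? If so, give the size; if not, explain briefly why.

No product — primer B has no binding site in the template.

Primer B (GCGATGTA) does not match the top strand, and its reverse complement TACATCGC does not match either.
With no annealing site for primer B, no amplification occurs.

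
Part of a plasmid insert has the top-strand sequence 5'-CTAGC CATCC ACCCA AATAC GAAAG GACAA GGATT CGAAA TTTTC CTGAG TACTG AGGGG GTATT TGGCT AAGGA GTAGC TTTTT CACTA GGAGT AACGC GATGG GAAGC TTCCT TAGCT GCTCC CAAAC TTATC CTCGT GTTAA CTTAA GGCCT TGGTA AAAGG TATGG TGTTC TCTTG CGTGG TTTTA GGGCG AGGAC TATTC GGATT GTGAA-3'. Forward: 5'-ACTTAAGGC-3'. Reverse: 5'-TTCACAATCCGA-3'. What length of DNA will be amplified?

71 bp

Forward primer ACTTAAGGC is found on the top strand at positions 145–153.
Reverse complement of the reverse primer: TCGGATTGTGAA. This occurs on the top strand at positions 204–215.
Product length = (reverse-primer end) − (forward-primer start) + 1 = 215 − 145 + 1 = 71 bp.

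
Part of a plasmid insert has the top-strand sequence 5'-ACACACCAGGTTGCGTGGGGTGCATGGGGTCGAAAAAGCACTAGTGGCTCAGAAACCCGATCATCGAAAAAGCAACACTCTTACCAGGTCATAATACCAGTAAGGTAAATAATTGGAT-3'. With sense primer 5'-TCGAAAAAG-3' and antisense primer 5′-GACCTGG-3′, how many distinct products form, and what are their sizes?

Two products: 61 bp, 27 bp

The forward primer TCGAAAAAG matches the top strand at positions 30–38, 64–72.
The reverse primer's reverse complement is CCAGGTC, matching at positions 84–90.
Each forward site pairs with the reverse site to give a product ending at position 90: sizes 61, 27 bp.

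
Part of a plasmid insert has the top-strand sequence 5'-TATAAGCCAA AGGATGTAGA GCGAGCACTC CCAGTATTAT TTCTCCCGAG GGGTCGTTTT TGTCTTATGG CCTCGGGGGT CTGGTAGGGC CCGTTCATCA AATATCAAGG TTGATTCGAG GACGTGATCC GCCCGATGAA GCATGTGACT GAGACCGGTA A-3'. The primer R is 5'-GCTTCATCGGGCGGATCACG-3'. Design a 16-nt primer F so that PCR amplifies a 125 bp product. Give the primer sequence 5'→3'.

5'-AGAGCGAGCACTCCCA-3'

The reverse primer's reverse complement CGTGATCCGCCCGATGAAGC matches the template at positions 123–142, so the product ends at position 142.
A 125 bp product then starts at position 142 − 125 + 1 = 18.
The forward primer is identical to the top strand there: AGAGCGAGCACTCCCA.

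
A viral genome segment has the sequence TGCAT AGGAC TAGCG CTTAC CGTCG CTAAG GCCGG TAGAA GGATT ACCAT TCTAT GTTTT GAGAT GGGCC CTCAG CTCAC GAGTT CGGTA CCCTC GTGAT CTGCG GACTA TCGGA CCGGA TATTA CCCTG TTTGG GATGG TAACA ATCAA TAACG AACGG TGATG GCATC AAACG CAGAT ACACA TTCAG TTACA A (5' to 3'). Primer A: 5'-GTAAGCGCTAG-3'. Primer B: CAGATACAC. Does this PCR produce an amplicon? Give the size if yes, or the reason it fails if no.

No product — the primers' 3' ends point away from each other.

Primer A (GTAAGCGCTAG) has reverse complement CTAGCGCTTAC, which matches the top strand at positions 10–20; primer A anneals to the top strand there with its 3' end pointing upstream toward position 10.
Primer B (CAGATACAC) matches the top strand directly at positions 176–184; it anneals to the bottom strand with its 3' end pointing downstream toward position 184.
The 3' ends diverge (primer A extends toward position 1, primer B toward position 196), so the primers never converge on a shared product.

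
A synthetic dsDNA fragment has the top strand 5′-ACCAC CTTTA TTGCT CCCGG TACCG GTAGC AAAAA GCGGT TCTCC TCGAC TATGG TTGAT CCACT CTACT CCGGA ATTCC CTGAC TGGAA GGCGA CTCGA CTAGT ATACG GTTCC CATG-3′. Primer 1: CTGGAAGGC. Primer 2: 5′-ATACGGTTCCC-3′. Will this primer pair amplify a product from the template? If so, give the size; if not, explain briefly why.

No product — both primers anneal to the same strand and extend in the same direction.

Primer 1 (CTGGAAGGC) matches the top strand at positions 85–93 (3' end points downstream).
Primer 2 (ATACGGTTCCC) also matches the top strand directly, at positions 106–116 — its reverse complement GGGAACCGTAT is not present.
Both primers anneal to the bottom strand with 3' ends pointing the same way, so neither can prime synthesis back toward the other.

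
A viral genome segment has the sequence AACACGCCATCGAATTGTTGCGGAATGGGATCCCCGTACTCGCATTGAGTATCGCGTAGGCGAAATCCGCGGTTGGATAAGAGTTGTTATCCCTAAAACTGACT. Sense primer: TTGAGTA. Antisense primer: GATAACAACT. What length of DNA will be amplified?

47 bp

Forward primer TTGAGTA is found on the top strand at positions 45–51.
Taking the reverse complement of GATAACAACT gives AGTTGTTATC, found at positions 82–91 on the template; the primer anneals here to the top strand with its 3' end pointing upstream.
The product runs from position 45 to position 91, so its length is 91 − 45 + 1 = 47 bp.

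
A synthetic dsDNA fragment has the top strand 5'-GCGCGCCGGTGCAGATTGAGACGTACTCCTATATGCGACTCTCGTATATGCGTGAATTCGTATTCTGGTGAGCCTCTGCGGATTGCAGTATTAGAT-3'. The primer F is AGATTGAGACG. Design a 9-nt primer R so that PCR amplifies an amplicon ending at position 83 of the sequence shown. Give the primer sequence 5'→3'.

5'-ATCCGCAGA-3'

The forward primer binds at positions 13–23; the product's 3' end on the top strand is position 83.
The reverse primer anneals to the top strand over positions 75–83, i.e. to TCTGCGGAT.
Its sequence written 5'→3' is the reverse complement: ATCCGCAGA.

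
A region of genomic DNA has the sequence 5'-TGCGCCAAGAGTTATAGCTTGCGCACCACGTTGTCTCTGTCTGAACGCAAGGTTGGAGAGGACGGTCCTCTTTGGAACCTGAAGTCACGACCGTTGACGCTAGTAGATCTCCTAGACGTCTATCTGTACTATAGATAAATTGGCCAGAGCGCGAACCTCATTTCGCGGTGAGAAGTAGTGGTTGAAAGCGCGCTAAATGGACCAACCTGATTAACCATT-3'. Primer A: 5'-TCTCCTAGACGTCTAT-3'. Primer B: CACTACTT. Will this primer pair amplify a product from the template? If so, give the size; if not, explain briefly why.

Primer A (TCTCCTAGACGTCTAT) matches the top strand at positions 108–123; it acts as a forward primer.
Primer B's reverse complement is AAGTAGTG, matching the top strand at positions 173–180; it acts as a reverse primer.
The 3' ends face each other across positions 108–180, giving a 73 bp product.

Yes — a 73 bp product.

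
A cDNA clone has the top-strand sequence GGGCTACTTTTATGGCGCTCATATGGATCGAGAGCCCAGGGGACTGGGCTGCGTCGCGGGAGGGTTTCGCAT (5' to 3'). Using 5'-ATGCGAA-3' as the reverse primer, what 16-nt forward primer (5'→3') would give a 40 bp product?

5'-AGCCCAGGGGACTGGG-3'

The reverse primer's reverse complement TTCGCAT matches the template at positions 66–72, so the product ends at position 72.
A 40 bp product then starts at position 72 − 40 + 1 = 33.
The forward primer is identical to the top strand there: AGCCCAGGGGACTGGG.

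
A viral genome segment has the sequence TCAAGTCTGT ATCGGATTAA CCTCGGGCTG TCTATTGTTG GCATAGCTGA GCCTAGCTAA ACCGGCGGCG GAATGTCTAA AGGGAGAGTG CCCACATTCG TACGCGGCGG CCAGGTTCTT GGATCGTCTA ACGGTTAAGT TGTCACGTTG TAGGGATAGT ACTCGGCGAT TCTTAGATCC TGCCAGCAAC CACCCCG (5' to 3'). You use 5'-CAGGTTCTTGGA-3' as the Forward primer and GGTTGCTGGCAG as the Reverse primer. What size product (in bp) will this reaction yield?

Forward primer CAGGTTCTTGGA is found on the top strand at positions 112–123.
The reverse primer's reverse complement is CTGCCAGCAACC, which matches the template at positions 180–191.
The product runs from position 112 to position 191, so its length is 191 − 112 + 1 = 80 bp.

80 bp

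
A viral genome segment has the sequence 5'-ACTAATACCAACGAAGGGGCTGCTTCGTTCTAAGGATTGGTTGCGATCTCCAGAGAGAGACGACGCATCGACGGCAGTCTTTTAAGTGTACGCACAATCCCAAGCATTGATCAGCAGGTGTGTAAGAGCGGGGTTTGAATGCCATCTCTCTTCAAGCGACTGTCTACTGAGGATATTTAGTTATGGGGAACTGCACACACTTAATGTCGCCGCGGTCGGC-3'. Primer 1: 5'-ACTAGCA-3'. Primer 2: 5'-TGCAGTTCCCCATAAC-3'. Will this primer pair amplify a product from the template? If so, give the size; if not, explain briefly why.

Primer 1 (ACTAGCA) does not match the top strand, and its reverse complement TGCTAGT does not match either.
With no annealing site for primer 1, no amplification occurs.

No product — primer 1 has no binding site in the template.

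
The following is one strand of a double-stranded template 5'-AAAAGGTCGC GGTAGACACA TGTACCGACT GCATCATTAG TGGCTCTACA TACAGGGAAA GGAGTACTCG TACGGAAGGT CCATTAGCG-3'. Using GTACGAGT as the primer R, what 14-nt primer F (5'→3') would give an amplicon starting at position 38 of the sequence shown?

5'-TAGTGGCTCTACAT-3'

The reverse primer's reverse complement ACTCGTAC matches the template at positions 66–73; the product starts at position 38.
The forward primer is identical to the top strand over positions 38–51: TAGTGGCTCTACAT.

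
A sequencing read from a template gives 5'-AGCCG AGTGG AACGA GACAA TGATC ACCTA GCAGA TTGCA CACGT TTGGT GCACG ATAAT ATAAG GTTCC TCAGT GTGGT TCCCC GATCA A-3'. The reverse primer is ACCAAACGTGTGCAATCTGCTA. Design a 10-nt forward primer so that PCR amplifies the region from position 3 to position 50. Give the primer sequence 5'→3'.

5'-CCGAGTGGAA-3'

The reverse primer's reverse complement TAGCAGATTGCACACGTTTGGT matches the template at positions 29–50; the product starts at position 3.
The forward primer is identical to the top strand over positions 3–12: CCGAGTGGAA.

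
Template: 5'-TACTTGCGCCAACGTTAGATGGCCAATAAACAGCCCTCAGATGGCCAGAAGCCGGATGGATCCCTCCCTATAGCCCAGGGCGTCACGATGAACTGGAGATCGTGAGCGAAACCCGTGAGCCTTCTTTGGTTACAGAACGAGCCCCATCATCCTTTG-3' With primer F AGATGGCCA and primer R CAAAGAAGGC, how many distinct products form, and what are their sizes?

The forward primer AGATGGCCA matches the top strand at positions 17–25, 39–47.
The reverse primer's reverse complement is GCCTTCTTTG, matching at positions 119–128.
Each forward site pairs with the reverse site to give a product ending at position 128: sizes 112, 90 bp.

Two products: 112 bp, 90 bp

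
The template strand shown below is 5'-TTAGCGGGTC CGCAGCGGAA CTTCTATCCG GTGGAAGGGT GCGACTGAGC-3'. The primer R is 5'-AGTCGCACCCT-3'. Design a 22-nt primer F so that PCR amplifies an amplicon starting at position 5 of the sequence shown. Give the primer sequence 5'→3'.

5'-CGGGTCCGCAGCGGAACTTCTA-3'

The reverse primer's reverse complement AGGGTGCGACT matches the template at positions 36–46; the product starts at position 5.
The forward primer is identical to the top strand over positions 5–26: CGGGTCCGCAGCGGAACTTCTA.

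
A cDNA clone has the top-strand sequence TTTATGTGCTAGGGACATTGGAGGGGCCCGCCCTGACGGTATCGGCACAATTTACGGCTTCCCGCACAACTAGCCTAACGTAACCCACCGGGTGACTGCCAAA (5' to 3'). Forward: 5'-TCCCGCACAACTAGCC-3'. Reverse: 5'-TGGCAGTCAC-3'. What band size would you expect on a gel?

42 bp

The forward primer matches the template at positions 60–75.
Taking the reverse complement of TGGCAGTCAC gives GTGACTGCCA, found at positions 92–101 on the template; the primer anneals here to the top strand with its 3' end pointing upstream.
Product length = (reverse-primer end) − (forward-primer start) + 1 = 101 − 60 + 1 = 42 bp.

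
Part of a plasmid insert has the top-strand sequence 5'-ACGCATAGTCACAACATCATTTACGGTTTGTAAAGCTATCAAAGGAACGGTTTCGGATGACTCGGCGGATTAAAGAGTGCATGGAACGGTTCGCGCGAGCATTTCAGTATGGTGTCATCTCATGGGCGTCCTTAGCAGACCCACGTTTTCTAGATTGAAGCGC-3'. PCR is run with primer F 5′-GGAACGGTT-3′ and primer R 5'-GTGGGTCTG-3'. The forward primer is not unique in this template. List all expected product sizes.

101 bp, 62 bp

The forward primer GGAACGGTT matches the top strand at positions 44–52, 83–91.
The reverse primer's reverse complement is CAGACCCAC, matching at positions 136–144.
Each forward site pairs with the reverse site to give a product ending at position 144: sizes 101, 62 bp.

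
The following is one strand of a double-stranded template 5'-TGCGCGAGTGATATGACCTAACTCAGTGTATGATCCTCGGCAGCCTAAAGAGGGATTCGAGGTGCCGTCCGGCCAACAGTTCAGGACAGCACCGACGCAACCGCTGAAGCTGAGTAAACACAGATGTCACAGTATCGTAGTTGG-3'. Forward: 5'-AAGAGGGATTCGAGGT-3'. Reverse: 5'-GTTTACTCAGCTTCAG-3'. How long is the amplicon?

The forward primer matches the template at positions 48–63.
The reverse primer's reverse complement is CTGAAGCTGAGTAAAC, which matches the template at positions 104–119.
Product length = (reverse-primer end) − (forward-primer start) + 1 = 119 − 48 + 1 = 72 bp.

72 bp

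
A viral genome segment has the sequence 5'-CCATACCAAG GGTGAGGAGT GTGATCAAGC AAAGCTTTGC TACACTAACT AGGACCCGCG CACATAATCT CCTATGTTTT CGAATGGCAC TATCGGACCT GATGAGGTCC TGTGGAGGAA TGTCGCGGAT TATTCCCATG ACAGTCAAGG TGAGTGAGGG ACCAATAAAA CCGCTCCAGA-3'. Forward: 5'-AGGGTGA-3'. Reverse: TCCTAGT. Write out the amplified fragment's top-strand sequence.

Forward primer AGGGTGA is found on the top strand at positions 9–15.
Taking the reverse complement of TCCTAGT gives ACTAGGA, found at positions 48–54 on the template; the primer anneals here to the top strand with its 3' end pointing upstream.
The product is the template from position 9 through 54 (46 bp).

5'-AGGGTGAGGAGTGTGATCAAGCAAAGCTTTGCTACACTAACTAGGA-3'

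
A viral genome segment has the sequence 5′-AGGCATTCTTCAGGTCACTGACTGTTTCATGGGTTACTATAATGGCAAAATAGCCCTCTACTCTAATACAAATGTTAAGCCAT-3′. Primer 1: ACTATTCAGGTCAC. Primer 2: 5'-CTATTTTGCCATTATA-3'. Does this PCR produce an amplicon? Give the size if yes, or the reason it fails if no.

Primer 1 (ACTATTCAGGTCAC) does not match the top strand, and its reverse complement GTGACCTGAATAGT does not match either.
With no annealing site for primer 1, no amplification occurs.

No product — primer 1 has no binding site in the template.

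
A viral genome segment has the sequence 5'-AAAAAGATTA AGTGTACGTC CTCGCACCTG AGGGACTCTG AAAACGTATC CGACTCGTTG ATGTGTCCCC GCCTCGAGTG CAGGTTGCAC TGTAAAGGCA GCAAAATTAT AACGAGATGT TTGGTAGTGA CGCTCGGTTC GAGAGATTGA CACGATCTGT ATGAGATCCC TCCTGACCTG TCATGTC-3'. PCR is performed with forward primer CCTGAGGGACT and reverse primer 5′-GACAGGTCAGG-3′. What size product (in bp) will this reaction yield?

Forward primer CCTGAGGGACT is found on the top strand at positions 27–37.
The reverse primer's reverse complement is CCTGACCTGTC, which matches the template at positions 172–182.
The product runs from position 27 to position 182, so its length is 182 − 27 + 1 = 156 bp.

156 bp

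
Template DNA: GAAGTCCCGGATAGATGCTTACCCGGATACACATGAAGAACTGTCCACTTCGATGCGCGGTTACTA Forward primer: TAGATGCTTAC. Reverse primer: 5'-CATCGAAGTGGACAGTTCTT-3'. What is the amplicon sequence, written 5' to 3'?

5'-TAGATGCTTACCCGGATACACATGAAGAACTGTCCACTTCGATG-3'

Forward primer TAGATGCTTAC is found on the top strand at positions 12–22.
The reverse primer's reverse complement is AAGAACTGTCCACTTCGATG, which matches the template at positions 36–55.
The product is the template from position 12 through 55 (44 bp).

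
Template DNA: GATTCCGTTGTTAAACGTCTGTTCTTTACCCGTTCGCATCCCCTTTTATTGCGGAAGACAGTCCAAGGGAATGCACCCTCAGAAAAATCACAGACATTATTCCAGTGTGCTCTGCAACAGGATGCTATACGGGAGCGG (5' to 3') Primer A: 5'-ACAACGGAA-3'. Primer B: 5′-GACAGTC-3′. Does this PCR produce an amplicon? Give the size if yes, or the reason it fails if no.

No product — the primers' 3' ends point away from each other.

Primer A (ACAACGGAA) has reverse complement TTCCGTTGT, which matches the top strand at positions 3–11; primer A anneals to the top strand there with its 3' end pointing upstream toward position 3.
Primer B (GACAGTC) matches the top strand directly at positions 57–63; it anneals to the bottom strand with its 3' end pointing downstream toward position 63.
The 3' ends diverge (primer A extends toward position 1, primer B toward position 138), so the primers never converge on a shared product.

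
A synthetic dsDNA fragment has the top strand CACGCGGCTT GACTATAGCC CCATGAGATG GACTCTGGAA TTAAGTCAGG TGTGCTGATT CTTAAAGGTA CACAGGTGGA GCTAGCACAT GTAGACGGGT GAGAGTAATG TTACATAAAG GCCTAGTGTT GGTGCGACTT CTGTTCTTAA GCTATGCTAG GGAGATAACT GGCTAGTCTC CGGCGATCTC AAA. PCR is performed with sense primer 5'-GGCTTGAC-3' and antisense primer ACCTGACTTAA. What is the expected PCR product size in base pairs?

Forward primer GGCTTGAC is found on the top strand at positions 6–13.
Taking the reverse complement of ACCTGACTTAA gives TTAAGTCAGGT, found at positions 41–51 on the template; the primer anneals here to the top strand with its 3' end pointing upstream.
Amplicon spans positions 6–51: 46 bp.

46 bp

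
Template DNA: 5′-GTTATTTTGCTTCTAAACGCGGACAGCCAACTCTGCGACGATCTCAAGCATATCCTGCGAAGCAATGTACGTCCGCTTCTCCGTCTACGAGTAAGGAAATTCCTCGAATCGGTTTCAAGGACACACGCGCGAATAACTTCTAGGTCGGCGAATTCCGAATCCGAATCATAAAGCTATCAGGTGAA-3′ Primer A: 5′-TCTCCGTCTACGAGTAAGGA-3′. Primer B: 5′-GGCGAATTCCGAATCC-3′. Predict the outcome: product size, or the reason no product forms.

No product — both primers anneal to the same strand and extend in the same direction.

Primer A (TCTCCGTCTACGAGTAAGGA) matches the top strand at positions 78–97 (3' end points downstream).
Primer B (GGCGAATTCCGAATCC) also matches the top strand directly, at positions 147–162 — its reverse complement GGATTCGGAATTCGCC is not present.
Both primers anneal to the bottom strand with 3' ends pointing the same way, so neither can prime synthesis back toward the other.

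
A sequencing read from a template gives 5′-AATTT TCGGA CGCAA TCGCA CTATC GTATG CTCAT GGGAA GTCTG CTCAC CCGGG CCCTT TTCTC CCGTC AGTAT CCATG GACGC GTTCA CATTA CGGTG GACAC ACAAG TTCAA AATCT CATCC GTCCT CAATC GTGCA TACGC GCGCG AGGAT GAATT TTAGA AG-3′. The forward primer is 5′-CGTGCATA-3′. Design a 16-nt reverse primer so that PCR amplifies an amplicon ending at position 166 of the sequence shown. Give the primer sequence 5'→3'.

The forward primer binds at positions 135–142; the product's 3' end on the top strand is position 166.
The reverse primer anneals to the top strand over positions 151–166, i.e. to AGGATGAATTTTAGAA.
Its sequence written 5'→3' is the reverse complement: TTCTAAAATTCATCCT.

5'-TTCTAAAATTCATCCT-3'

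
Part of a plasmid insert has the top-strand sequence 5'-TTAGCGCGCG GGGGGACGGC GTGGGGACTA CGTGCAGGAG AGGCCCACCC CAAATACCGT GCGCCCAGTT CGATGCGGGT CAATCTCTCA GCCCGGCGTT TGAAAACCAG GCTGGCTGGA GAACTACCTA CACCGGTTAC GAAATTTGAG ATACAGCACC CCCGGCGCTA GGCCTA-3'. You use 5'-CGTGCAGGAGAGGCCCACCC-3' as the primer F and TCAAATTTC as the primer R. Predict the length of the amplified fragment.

Forward primer CGTGCAGGAGAGGCCCACCC is found on the top strand at positions 31–50.
Taking the reverse complement of TCAAATTTC gives GAAATTTGA, found at positions 141–149 on the template; the primer anneals here to the top strand with its 3' end pointing upstream.
The product runs from position 31 to position 149, so its length is 149 − 31 + 1 = 119 bp.

119 bp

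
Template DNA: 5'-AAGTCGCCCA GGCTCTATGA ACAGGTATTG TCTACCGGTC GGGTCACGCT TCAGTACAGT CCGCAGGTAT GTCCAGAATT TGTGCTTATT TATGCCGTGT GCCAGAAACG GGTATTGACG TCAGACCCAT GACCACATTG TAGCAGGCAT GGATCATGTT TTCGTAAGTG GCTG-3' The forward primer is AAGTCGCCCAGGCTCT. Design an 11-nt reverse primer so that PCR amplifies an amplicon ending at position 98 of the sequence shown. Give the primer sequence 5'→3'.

5'-ACGGCATAAAT-3'

The forward primer binds at positions 1–16; the product's 3' end on the top strand is position 98.
The reverse primer anneals to the top strand over positions 88–98, i.e. to ATTTATGCCGT.
Its sequence written 5'→3' is the reverse complement: ACGGCATAAAT.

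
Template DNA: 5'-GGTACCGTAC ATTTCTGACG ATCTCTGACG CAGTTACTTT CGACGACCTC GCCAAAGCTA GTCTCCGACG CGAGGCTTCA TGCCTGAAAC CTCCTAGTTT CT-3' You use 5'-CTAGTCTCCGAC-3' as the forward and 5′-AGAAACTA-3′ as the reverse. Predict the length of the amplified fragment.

45 bp

The forward primer matches the template at positions 58–69.
The reverse primer's reverse complement is TAGTTTCT, which matches the template at positions 95–102.
Product length = (reverse-primer end) − (forward-primer start) + 1 = 102 − 58 + 1 = 45 bp.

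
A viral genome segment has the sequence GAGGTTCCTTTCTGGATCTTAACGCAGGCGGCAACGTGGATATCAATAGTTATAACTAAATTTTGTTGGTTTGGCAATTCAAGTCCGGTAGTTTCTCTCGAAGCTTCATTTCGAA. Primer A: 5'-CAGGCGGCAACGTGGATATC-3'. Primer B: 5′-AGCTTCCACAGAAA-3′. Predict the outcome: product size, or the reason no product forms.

No product — primer B has no binding site in the template.

Primer B (AGCTTCCACAGAAA) does not match the top strand, and its reverse complement TTTCTGTGGAAGCT does not match either.
With no annealing site for primer B, no amplification occurs.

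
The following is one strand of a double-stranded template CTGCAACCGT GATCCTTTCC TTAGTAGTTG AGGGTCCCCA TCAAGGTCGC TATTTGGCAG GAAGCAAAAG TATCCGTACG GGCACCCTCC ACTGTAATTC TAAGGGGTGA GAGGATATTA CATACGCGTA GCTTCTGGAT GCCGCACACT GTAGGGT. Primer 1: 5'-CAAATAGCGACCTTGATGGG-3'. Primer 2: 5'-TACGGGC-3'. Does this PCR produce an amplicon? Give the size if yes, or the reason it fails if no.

Primer 1 (CAAATAGCGACCTTGATGGG) has reverse complement CCCATCAAGGTCGCTATTTG, which matches the top strand at positions 37–56; primer 1 anneals to the top strand there with its 3' end pointing upstream toward position 37.
Primer 2 (TACGGGC) matches the top strand directly at positions 77–83; it anneals to the bottom strand with its 3' end pointing downstream toward position 83.
The 3' ends diverge (primer 1 extends toward position 1, primer 2 toward position 157), so the primers never converge on a shared product.

No product — the primers' 3' ends point away from each other.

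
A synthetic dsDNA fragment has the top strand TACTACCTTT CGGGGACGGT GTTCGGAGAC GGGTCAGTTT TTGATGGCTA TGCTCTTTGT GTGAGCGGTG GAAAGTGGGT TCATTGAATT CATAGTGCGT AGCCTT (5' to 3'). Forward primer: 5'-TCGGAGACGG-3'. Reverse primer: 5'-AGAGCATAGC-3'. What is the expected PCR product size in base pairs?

The forward primer matches the template at positions 23–32.
The reverse primer's reverse complement is GCTATGCTCT, which matches the template at positions 47–56.
Product length = (reverse-primer end) − (forward-primer start) + 1 = 56 − 23 + 1 = 34 bp.

34 bp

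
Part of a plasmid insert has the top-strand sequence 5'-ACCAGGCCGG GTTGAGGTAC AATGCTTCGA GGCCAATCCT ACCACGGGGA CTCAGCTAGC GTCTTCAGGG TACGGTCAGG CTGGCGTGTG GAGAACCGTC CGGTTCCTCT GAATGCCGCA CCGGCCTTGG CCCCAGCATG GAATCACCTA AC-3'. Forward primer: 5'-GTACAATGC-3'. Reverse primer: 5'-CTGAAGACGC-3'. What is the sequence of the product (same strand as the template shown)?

5'-GTACAATGCTTCGAGGCCAATCCTACCACGGGGACTCAGCTAGCGTCTTCAG-3'

Scanning the template, GTACAATGC occurs at positions 17–25; this primer anneals to the bottom strand there with its 3' end pointing downstream.
Reverse complement of the reverse primer: GCGTCTTCAG. This occurs on the top strand at positions 59–68.
The product is the template from position 17 through 68 (52 bp).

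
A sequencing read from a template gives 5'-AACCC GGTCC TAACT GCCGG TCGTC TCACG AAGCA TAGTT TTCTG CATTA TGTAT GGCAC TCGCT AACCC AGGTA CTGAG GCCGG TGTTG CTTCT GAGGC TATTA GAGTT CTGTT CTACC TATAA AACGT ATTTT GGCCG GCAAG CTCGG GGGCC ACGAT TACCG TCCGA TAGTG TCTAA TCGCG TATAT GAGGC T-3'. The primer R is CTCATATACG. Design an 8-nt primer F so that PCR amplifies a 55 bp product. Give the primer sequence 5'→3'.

5'-CGGCAAGC-3'

The reverse primer's reverse complement CGTATATGAG matches the template at positions 184–193, so the product ends at position 193.
A 55 bp product then starts at position 193 − 55 + 1 = 139.
The forward primer is identical to the top strand there: CGGCAAGC.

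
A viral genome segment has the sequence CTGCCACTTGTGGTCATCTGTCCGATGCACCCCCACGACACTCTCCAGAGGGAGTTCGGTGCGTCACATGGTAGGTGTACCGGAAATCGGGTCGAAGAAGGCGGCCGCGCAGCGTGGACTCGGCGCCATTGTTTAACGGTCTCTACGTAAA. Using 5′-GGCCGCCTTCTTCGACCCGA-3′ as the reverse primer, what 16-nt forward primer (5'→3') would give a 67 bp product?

The reverse primer's reverse complement TCGGGTCGAAGAAGGCGGCC matches the template at positions 87–106, so the product ends at position 106.
A 67 bp product then starts at position 106 − 67 + 1 = 40.
The forward primer is identical to the top strand there: ACTCTCCAGAGGGAGT.

5'-ACTCTCCAGAGGGAGT-3'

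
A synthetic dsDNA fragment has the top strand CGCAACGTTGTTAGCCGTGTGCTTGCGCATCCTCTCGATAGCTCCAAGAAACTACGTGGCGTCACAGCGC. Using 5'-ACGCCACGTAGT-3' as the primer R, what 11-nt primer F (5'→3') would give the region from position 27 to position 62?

5'-GCATCCTCTCG-3'

The reverse primer's reverse complement ACTACGTGGCGT matches the template at positions 51–62; the product starts at position 27.
The forward primer is identical to the top strand over positions 27–37: GCATCCTCTCG.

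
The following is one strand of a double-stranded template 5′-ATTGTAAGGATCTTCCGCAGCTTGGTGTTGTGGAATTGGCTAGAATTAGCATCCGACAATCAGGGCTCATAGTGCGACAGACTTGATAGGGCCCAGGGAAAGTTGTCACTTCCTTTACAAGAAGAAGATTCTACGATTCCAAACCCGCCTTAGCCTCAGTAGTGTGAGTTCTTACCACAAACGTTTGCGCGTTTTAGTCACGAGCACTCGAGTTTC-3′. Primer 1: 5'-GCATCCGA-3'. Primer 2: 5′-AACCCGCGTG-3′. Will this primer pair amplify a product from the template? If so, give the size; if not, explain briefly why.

Primer 2 (AACCCGCGTG) does not match the top strand, and its reverse complement CACGCGGGTT does not match either.
With no annealing site for primer 2, no amplification occurs.

No product — primer 2 has no binding site in the template.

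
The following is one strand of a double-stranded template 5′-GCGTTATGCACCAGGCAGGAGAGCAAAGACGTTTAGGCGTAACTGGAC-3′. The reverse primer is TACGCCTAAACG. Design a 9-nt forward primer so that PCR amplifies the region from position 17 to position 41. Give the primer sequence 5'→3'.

5'-AGGAGAGCA-3'

The reverse primer's reverse complement CGTTTAGGCGTA matches the template at positions 30–41; the product starts at position 17.
The forward primer is identical to the top strand over positions 17–25: AGGAGAGCA.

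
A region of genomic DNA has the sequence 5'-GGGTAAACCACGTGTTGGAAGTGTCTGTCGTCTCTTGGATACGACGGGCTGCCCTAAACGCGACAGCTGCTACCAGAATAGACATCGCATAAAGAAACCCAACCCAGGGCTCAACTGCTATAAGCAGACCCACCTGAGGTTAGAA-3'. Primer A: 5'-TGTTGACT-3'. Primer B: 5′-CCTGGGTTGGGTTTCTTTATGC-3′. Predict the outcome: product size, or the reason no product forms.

No product — primer A has no binding site in the template.

Primer A (TGTTGACT) does not match the top strand, and its reverse complement AGTCAACA does not match either.
With no annealing site for primer A, no amplification occurs.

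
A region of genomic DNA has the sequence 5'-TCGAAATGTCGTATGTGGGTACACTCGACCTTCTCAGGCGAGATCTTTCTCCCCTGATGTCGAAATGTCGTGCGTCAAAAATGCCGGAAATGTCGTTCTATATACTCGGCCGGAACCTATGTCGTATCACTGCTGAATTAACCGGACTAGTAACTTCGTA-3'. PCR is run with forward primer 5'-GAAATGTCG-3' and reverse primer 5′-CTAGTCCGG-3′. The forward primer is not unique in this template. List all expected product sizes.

148 bp, 89 bp, 64 bp

The forward primer GAAATGTCG matches the top strand at positions 3–11, 62–70, 87–95.
The reverse primer's reverse complement is CCGGACTAG, matching at positions 142–150.
Each forward site pairs with the reverse site to give a product ending at position 150: sizes 148, 89, 64 bp.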